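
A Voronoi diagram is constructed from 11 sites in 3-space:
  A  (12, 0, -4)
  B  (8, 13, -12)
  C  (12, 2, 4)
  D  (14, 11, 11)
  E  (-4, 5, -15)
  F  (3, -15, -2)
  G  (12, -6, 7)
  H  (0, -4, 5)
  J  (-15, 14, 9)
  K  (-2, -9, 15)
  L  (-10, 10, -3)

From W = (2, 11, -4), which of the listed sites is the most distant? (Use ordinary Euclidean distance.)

K

Since √ is increasing, it suffices to compare squared distances:
|WA|² = 100 + 121 + 0 = 221
|WB|² = 36 + 4 + 64 = 104
|WC|² = 100 + 81 + 64 = 245
|WD|² = 144 + 0 + 225 = 369
|WE|² = 36 + 36 + 121 = 193
|WF|² = 1 + 676 + 4 = 681
|WG|² = 100 + 289 + 121 = 510
|WH|² = 4 + 225 + 81 = 310
|WJ|² = 289 + 9 + 169 = 467
|WK|² = 16 + 400 + 361 = 777
|WL|² = 144 + 1 + 1 = 146
The largest is to K.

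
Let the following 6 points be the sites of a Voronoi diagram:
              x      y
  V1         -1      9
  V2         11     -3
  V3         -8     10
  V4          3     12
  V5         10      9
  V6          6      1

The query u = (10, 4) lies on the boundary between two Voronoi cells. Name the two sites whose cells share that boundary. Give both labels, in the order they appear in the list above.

V5 and V6

Squared distances from u to each site:
|uV1|² = (10−(-1))² + (4−9)² = 121 + 25 = 146
|uV2|² = (10−11)² + (4−(-3))² = 1 + 49 = 50
|uV3|² = (10−(-8))² + (4−10)² = 324 + 36 = 360
|uV4|² = (10−3)² + (4−12)² = 49 + 64 = 113
|uV5|² = (10−10)² + (4−9)² = 0 + 25 = 25
|uV6|² = (10−6)² + (4−1)² = 16 + 9 = 25
u is equidistant from V5 and V6 (both at squared distance 25), and every other site is strictly farther — so u lies on the V5–V6 Voronoi edge.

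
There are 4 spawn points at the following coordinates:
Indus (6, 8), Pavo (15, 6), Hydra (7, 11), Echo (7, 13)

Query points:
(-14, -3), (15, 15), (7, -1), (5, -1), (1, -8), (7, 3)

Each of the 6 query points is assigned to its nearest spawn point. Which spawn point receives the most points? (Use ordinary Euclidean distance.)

Indus

(-14, -3) — d² to each: Indus:521, Pavo:922, Hydra:637, Echo:697 → nearest is Indus
(15, 15) — d² to each: Indus:130, Pavo:81, Hydra:80, Echo:68 → nearest is Echo
(7, -1) — d² to each: Indus:82, Pavo:113, Hydra:144, Echo:196 → nearest is Indus
(5, -1) — d² to each: Indus:82, Pavo:149, Hydra:148, Echo:200 → nearest is Indus
(1, -8) — d² to each: Indus:281, Pavo:392, Hydra:397, Echo:477 → nearest is Indus
(7, 3) — d² to each: Indus:26, Pavo:73, Hydra:64, Echo:100 → nearest is Indus
Tally — Indus:5, Echo:1. Indus captures the most (5).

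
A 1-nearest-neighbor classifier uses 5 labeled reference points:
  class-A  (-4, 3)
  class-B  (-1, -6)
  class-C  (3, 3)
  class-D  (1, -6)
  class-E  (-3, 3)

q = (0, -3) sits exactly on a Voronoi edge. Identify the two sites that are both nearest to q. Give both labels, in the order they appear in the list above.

Squared distances from q to each site:
d²(q, class-A) = (0−(-4))² + (-3−3)² = 16 + 36 = 52
d²(q, class-B) = (0−(-1))² + (-3−(-6))² = 1 + 9 = 10
d²(q, class-C) = (0−3)² + (-3−3)² = 9 + 36 = 45
d²(q, class-D) = (0−1)² + (-3−(-6))² = 1 + 9 = 10
d²(q, class-E) = (0−(-3))² + (-3−3)² = 9 + 36 = 45
q is equidistant from class-B and class-D (both at squared distance 10), and every other site is strictly farther — so q lies on the class-B–class-D Voronoi edge.

class-B and class-D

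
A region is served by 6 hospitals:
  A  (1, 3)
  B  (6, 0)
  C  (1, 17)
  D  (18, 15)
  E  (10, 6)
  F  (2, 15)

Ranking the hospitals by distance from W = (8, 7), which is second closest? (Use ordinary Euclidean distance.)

B

Compare squared distances (the ordering matches that of the actual distances):
|WA|² = 49 + 16 = 65
|WB|² = 4 + 49 = 53
|WC|² = 49 + 100 = 149
|WD|² = 100 + 64 = 164
|WE|² = 4 + 1 = 5
|WF|² = 36 + 64 = 100
Sorted ascending: E, B, A, … — the second-nearest is B.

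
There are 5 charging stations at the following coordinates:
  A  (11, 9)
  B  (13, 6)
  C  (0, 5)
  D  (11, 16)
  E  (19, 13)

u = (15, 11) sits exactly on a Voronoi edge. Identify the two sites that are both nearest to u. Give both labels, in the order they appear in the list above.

A and E

Squared distances from u to each site:
|uA|² = (15−11)² + (11−9)² = 16 + 4 = 20
|uB|² = (15−13)² + (11−6)² = 4 + 25 = 29
|uC|² = (15−0)² + (11−5)² = 225 + 36 = 261
|uD|² = (15−11)² + (11−16)² = 16 + 25 = 41
|uE|² = (15−19)² + (11−13)² = 16 + 4 = 20
u is equidistant from A and E (both at squared distance 20), and every other site is strictly farther — so u lies on the A–E Voronoi edge.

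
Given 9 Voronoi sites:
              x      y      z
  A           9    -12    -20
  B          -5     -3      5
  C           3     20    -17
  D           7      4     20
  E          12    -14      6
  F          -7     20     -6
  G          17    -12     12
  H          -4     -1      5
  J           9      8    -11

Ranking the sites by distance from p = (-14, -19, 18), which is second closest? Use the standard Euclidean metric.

Since √ is increasing, it suffices to compare squared distances:
|pA|² = 529 + 49 + 1444 = 2022
|pB|² = 81 + 256 + 169 = 506
|pC|² = 289 + 1521 + 1225 = 3035
|pD|² = 441 + 529 + 4 = 974
|pE|² = 676 + 25 + 144 = 845
|pF|² = 49 + 1521 + 576 = 2146
|pG|² = 961 + 49 + 36 = 1046
|pH|² = 100 + 324 + 169 = 593
|pJ|² = 529 + 729 + 841 = 2099
Sorted ascending: B, H, E, … — the second-nearest is H.

H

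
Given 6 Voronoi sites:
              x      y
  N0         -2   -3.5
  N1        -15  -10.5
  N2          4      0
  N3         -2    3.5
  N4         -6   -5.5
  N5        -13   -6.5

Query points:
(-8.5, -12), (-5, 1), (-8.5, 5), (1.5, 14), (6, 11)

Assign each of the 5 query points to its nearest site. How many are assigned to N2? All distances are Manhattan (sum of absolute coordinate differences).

1

(-8.5, -12) — d to each: N0:15, N1:8, N2:24.5, N3:22, N4:9, N5:10 → nearest is N1
(-5, 1) — d to each: N0:7.5, N1:21.5, N2:10, N3:5.5, N4:7.5, N5:15.5 → nearest is N3
(-8.5, 5) — d to each: N0:15, N1:22, N2:17.5, N3:8, N4:13, N5:16 → nearest is N3
(1.5, 14) — d to each: N0:21, N1:41, N2:16.5, N3:14, N4:27, N5:35 → nearest is N3
(6, 11) — d to each: N0:22.5, N1:42.5, N2:13, N3:15.5, N4:28.5, N5:36.5 → nearest is N2
1 of the 5 points has N2 as nearest.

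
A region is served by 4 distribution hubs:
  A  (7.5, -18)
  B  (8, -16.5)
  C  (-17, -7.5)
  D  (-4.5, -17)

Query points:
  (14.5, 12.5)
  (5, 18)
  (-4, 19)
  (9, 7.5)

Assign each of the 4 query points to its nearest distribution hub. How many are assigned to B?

(14.5, 12.5) — d² to each: A:979.25, B:883.25, C:1392.25, D:1231.25 → nearest is B
(5, 18) — d² to each: A:1302.25, B:1199.25, C:1134.25, D:1315.25 → nearest is C
(-4, 19) — d² to each: A:1501.25, B:1404.25, C:871.25, D:1296.25 → nearest is C
(9, 7.5) — d² to each: A:652.5, B:577, C:901, D:782.5 → nearest is B
2 of the 4 points have B as nearest.

2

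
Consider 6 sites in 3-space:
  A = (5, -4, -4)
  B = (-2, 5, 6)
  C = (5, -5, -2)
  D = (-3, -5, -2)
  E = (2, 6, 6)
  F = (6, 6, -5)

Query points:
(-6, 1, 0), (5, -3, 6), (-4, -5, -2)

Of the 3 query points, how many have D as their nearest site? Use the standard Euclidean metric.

(-6, 1, 0) — d² to each: A:162, B:68, C:161, D:49, E:125, F:194 → nearest is D
(5, -3, 6) — d² to each: A:101, B:113, C:68, D:132, E:90, F:203 → nearest is C
(-4, -5, -2) — d² to each: A:86, B:168, C:81, D:1, E:221, F:230 → nearest is D
2 of the 3 points have D as nearest.

2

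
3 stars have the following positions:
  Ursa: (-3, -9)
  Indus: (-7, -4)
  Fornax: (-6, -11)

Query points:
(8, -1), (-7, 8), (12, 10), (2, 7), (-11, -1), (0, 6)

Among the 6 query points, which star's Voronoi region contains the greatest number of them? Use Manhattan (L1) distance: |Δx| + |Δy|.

Indus

(8, -1) — d to each: Ursa:19, Indus:18, Fornax:24 → nearest is Indus
(-7, 8) — d to each: Ursa:21, Indus:12, Fornax:20 → nearest is Indus
(12, 10) — d to each: Ursa:34, Indus:33, Fornax:39 → nearest is Indus
(2, 7) — d to each: Ursa:21, Indus:20, Fornax:26 → nearest is Indus
(-11, -1) — d to each: Ursa:16, Indus:7, Fornax:15 → nearest is Indus
(0, 6) — d to each: Ursa:18, Indus:17, Fornax:23 → nearest is Indus
Tally — Indus:6. Indus captures the most (6).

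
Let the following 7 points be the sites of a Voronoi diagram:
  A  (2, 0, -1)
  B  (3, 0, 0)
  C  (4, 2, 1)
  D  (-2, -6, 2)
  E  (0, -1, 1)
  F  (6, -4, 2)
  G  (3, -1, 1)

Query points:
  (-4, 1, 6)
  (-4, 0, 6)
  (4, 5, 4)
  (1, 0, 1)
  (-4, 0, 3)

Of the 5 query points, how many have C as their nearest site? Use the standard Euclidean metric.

1

(-4, 1, 6) — d² to each: A:86, B:86, C:90, D:69, E:45, F:141, G:78 → nearest is E
(-4, 0, 6) — d² to each: A:85, B:85, C:93, D:56, E:42, F:132, G:75 → nearest is E
(4, 5, 4) — d² to each: A:54, B:42, C:18, D:161, E:61, F:89, G:46 → nearest is C
(1, 0, 1) — d² to each: A:5, B:5, C:13, D:46, E:2, F:42, G:5 → nearest is E
(-4, 0, 3) — d² to each: A:52, B:58, C:72, D:41, E:21, F:117, G:54 → nearest is E
1 of the 5 points has C as nearest.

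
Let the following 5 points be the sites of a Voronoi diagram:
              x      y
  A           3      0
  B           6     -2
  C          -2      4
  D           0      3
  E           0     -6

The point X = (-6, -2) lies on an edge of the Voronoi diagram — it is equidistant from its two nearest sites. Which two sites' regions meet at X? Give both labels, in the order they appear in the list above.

Squared distances from X to each site:
|XA|² = (-6−3)² + (-2−0)² = 81 + 4 = 85
|XB|² = (-6−6)² + (-2−(-2))² = 144 + 0 = 144
|XC|² = (-6−(-2))² + (-2−4)² = 16 + 36 = 52
|XD|² = (-6−0)² + (-2−3)² = 36 + 25 = 61
|XE|² = (-6−0)² + (-2−(-6))² = 36 + 16 = 52
X is equidistant from C and E (both at squared distance 52), and every other site is strictly farther — so X lies on the C–E Voronoi edge.

C and E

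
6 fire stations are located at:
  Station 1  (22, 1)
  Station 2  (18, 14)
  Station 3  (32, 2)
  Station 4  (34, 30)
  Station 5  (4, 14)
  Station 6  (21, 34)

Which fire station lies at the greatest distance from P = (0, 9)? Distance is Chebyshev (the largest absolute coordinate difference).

d(P, Station 1) = max(22, 8) = 22
d(P, Station 2) = max(18, 5) = 18
d(P, Station 3) = max(32, 7) = 32
d(P, Station 4) = max(34, 21) = 34
d(P, Station 5) = max(4, 5) = 5
d(P, Station 6) = max(21, 25) = 25
The largest is to Station 4.

Station 4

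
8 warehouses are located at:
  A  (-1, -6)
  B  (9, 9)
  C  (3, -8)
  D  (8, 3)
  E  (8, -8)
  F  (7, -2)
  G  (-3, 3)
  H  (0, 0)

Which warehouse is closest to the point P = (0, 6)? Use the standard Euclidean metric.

G

Since √ is increasing, it suffices to compare squared distances:
|PA|² = (0−(-1))² + (6−(-6))² = 1 + 144 = 145
|PB|² = (0−9)² + (6−9)² = 81 + 9 = 90
|PC|² = (0−3)² + (6−(-8))² = 9 + 196 = 205
|PD|² = (0−8)² + (6−3)² = 64 + 9 = 73
|PE|² = (0−8)² + (6−(-8))² = 64 + 196 = 260
|PF|² = (0−7)² + (6−(-2))² = 49 + 64 = 113
|PG|² = (0−(-3))² + (6−3)² = 9 + 9 = 18
|PH|² = (0−0)² + (6−0)² = 0 + 36 = 36
Minimum is at G.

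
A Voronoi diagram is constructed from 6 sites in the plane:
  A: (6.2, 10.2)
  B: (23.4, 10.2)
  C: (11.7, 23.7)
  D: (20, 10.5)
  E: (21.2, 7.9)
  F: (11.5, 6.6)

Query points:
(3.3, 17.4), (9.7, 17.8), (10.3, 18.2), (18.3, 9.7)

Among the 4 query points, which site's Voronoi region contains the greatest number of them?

C

(3.3, 17.4) — d² to each: A:60.25, B:455.85, C:110.25, D:326.5, E:410.66, F:183.88 → nearest is A
(9.7, 17.8) — d² to each: A:70.01, B:245.45, C:38.81, D:159.38, E:230.26, F:128.68 → nearest is C
(10.3, 18.2) — d² to each: A:80.81, B:235.61, C:32.21, D:153.38, E:224.9, F:136 → nearest is C
(18.3, 9.7) — d² to each: A:146.66, B:26.26, C:239.56, D:3.53, E:11.65, F:55.85 → nearest is D
Tally — A:1, C:2, D:1. C captures the most (2).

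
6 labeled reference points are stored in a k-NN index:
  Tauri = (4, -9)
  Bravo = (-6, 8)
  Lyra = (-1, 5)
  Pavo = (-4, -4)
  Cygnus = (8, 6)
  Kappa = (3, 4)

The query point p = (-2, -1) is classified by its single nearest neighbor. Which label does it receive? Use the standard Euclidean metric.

Pavo

Squared Euclidean distances:
d²(p, Tauri) = (-2−4)² + (-1−(-9))² = 36 + 64 = 100
d²(p, Bravo) = (-2−(-6))² + (-1−8)² = 16 + 81 = 97
d²(p, Lyra) = (-2−(-1))² + (-1−5)² = 1 + 36 = 37
d²(p, Pavo) = (-2−(-4))² + (-1−(-4))² = 4 + 9 = 13
d²(p, Cygnus) = (-2−8)² + (-1−6)² = 100 + 49 = 149
d²(p, Kappa) = (-2−3)² + (-1−4)² = 25 + 25 = 50
Pavo is nearest.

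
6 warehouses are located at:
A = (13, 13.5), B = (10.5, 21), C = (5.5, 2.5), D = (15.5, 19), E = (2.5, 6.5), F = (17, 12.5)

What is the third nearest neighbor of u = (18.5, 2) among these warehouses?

C

Since √ is increasing, it suffices to compare squared distances:
|uA|² = (18.5−13)² + (2−13.5)² = 30.25 + 132.25 = 162.5
|uB|² = (18.5−10.5)² + (2−21)² = 64 + 361 = 425
|uC|² = (18.5−5.5)² + (2−2.5)² = 169 + 0.25 = 169.25
|uD|² = (18.5−15.5)² + (2−19)² = 9 + 289 = 298
|uE|² = (18.5−2.5)² + (2−6.5)² = 256 + 20.25 = 276.25
|uF|² = (18.5−17)² + (2−12.5)² = 2.25 + 110.25 = 112.5
Sorted ascending: F, A, C, E, … — the third-nearest is C.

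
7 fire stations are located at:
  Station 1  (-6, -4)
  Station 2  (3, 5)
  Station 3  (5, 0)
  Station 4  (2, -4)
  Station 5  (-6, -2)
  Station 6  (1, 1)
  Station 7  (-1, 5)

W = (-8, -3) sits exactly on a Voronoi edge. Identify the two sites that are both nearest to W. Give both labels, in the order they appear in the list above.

Station 1 and Station 5

Squared distances from W to each site:
d²(W, Station 1) = (-8−(-6))² + (-3−(-4))² = 4 + 1 = 5
d²(W, Station 2) = (-8−3)² + (-3−5)² = 121 + 64 = 185
d²(W, Station 3) = (-8−5)² + (-3−0)² = 169 + 9 = 178
d²(W, Station 4) = (-8−2)² + (-3−(-4))² = 100 + 1 = 101
d²(W, Station 5) = (-8−(-6))² + (-3−(-2))² = 4 + 1 = 5
d²(W, Station 6) = (-8−1)² + (-3−1)² = 81 + 16 = 97
d²(W, Station 7) = (-8−(-1))² + (-3−5)² = 49 + 64 = 113
W is equidistant from Station 1 and Station 5 (both at squared distance 5), and every other site is strictly farther — so W lies on the Station 1–Station 5 Voronoi edge.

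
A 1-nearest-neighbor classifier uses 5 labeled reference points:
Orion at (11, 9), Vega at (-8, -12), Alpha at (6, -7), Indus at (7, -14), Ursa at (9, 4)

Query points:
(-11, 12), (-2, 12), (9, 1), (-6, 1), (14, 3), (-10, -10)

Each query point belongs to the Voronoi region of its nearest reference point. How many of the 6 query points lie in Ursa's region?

(-11, 12) — d² to each: Orion:493, Vega:585, Alpha:650, Indus:1000, Ursa:464 → nearest is Ursa
(-2, 12) — d² to each: Orion:178, Vega:612, Alpha:425, Indus:757, Ursa:185 → nearest is Orion
(9, 1) — d² to each: Orion:68, Vega:458, Alpha:73, Indus:229, Ursa:9 → nearest is Ursa
(-6, 1) — d² to each: Orion:353, Vega:173, Alpha:208, Indus:394, Ursa:234 → nearest is Vega
(14, 3) — d² to each: Orion:45, Vega:709, Alpha:164, Indus:338, Ursa:26 → nearest is Ursa
(-10, -10) — d² to each: Orion:802, Vega:8, Alpha:265, Indus:305, Ursa:557 → nearest is Vega
3 of the 6 points have Ursa as nearest.

3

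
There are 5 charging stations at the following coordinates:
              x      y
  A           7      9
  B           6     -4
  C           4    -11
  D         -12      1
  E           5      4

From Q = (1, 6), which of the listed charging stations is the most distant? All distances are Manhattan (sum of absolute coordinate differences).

C

d(Q,A) = |1−7| + |6−9| = 6 + 3 = 9
d(Q,B) = |1−6| + |6−(-4)| = 5 + 10 = 15
d(Q,C) = |1−4| + |6−(-11)| = 3 + 17 = 20
d(Q,D) = |1−(-12)| + |6−1| = 13 + 5 = 18
d(Q,E) = |1−5| + |6−4| = 4 + 2 = 6
The largest is to C.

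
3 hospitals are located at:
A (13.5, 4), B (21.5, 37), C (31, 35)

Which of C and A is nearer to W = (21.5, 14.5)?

Compare squared distances:
|WC|² = (21.5−31)² + (14.5−35)² = 90.25 + 420.25 = 510.5
|WA|² = (21.5−13.5)² + (14.5−4)² = 64 + 110.25 = 174.25
510.5 > 174.25, so A is closer.

A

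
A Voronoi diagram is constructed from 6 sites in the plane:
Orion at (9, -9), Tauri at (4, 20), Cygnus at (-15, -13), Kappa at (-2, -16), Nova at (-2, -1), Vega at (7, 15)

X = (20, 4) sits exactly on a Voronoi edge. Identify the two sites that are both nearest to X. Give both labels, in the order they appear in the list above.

Orion and Vega

Squared distances from X to each site:
d²(X, Orion) = 121 + 169 = 290
d²(X, Tauri) = 256 + 256 = 512
d²(X, Cygnus) = 1225 + 289 = 1514
d²(X, Kappa) = 484 + 400 = 884
d²(X, Nova) = 484 + 25 = 509
d²(X, Vega) = 169 + 121 = 290
X is equidistant from Orion and Vega (both at squared distance 290), and every other site is strictly farther — so X lies on the Orion–Vega Voronoi edge.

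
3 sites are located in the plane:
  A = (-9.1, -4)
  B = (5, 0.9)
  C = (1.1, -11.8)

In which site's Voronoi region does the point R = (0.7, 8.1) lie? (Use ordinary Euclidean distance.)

B

Squared Euclidean distances:
|RA|² = 96.04 + 146.41 = 242.45
|RB|² = 18.49 + 51.84 = 70.33
|RC|² = 0.16 + 396.01 = 396.17
B is nearest.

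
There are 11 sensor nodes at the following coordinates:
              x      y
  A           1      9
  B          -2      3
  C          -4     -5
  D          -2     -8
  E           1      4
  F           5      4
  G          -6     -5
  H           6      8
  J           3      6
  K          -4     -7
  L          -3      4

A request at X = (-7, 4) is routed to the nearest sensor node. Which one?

L

Squared Euclidean distances:
|XA|² = 64 + 25 = 89
|XB|² = 25 + 1 = 26
|XC|² = 9 + 81 = 90
|XD|² = 25 + 144 = 169
|XE|² = 64 + 0 = 64
|XF|² = 144 + 0 = 144
|XG|² = 1 + 81 = 82
|XH|² = 169 + 16 = 185
|XJ|² = 100 + 4 = 104
|XK|² = 9 + 121 = 130
|XL|² = 16 + 0 = 16
The smallest is to L, so X lies in the Voronoi region of L.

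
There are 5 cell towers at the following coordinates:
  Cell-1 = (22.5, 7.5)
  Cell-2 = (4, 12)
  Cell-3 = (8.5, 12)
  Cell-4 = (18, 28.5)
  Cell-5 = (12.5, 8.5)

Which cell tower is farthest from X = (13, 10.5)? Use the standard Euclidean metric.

Cell-4

Compare squared distances (the ordering matches that of the actual distances):
d²(X, Cell-1) = 90.25 + 9 = 99.25
d²(X, Cell-2) = 81 + 2.25 = 83.25
d²(X, Cell-3) = 20.25 + 2.25 = 22.5
d²(X, Cell-4) = 25 + 324 = 349
d²(X, Cell-5) = 0.25 + 4 = 4.25
The largest is to Cell-4.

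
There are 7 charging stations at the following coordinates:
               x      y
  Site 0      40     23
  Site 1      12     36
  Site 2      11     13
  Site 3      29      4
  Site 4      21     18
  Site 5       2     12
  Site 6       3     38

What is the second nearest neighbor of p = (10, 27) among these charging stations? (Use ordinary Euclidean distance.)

Squared Euclidean distances:
d²(p, Site 0) = (10−40)² + (27−23)² = 900 + 16 = 916
d²(p, Site 1) = (10−12)² + (27−36)² = 4 + 81 = 85
d²(p, Site 2) = (10−11)² + (27−13)² = 1 + 196 = 197
d²(p, Site 3) = (10−29)² + (27−4)² = 361 + 529 = 890
d²(p, Site 4) = (10−21)² + (27−18)² = 121 + 81 = 202
d²(p, Site 5) = (10−2)² + (27−12)² = 64 + 225 = 289
d²(p, Site 6) = (10−3)² + (27−38)² = 49 + 121 = 170
Sorted ascending: Site 1, Site 6, Site 2, … — the second-nearest is Site 6.

Site 6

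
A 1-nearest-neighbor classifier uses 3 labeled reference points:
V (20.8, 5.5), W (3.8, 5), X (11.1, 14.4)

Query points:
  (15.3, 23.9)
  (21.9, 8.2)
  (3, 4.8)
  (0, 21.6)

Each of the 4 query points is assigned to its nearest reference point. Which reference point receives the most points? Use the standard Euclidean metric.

(15.3, 23.9) — d² to each: V:368.81, W:489.46, X:107.89 → nearest is X
(21.9, 8.2) — d² to each: V:8.5, W:337.85, X:155.08 → nearest is V
(3, 4.8) — d² to each: V:317.33, W:0.68, X:157.77 → nearest is W
(0, 21.6) — d² to each: V:691.85, W:290, X:175.05 → nearest is X
Tally — V:1, W:1, X:2. X captures the most (2).

X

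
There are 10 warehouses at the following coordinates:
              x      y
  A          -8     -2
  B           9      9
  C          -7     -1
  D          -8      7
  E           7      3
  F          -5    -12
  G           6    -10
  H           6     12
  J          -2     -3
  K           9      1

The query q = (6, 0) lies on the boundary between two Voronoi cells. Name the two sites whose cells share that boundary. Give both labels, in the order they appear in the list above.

E and K

Squared distances from q to each site:
|qA|² = (6−(-8))² + (0−(-2))² = 196 + 4 = 200
|qB|² = (6−9)² + (0−9)² = 9 + 81 = 90
|qC|² = (6−(-7))² + (0−(-1))² = 169 + 1 = 170
|qD|² = (6−(-8))² + (0−7)² = 196 + 49 = 245
|qE|² = (6−7)² + (0−3)² = 1 + 9 = 10
|qF|² = (6−(-5))² + (0−(-12))² = 121 + 144 = 265
|qG|² = (6−6)² + (0−(-10))² = 0 + 100 = 100
|qH|² = (6−6)² + (0−12)² = 0 + 144 = 144
|qJ|² = (6−(-2))² + (0−(-3))² = 64 + 9 = 73
|qK|² = (6−9)² + (0−1)² = 9 + 1 = 10
q is equidistant from E and K (both at squared distance 10), and every other site is strictly farther — so q lies on the E–K Voronoi edge.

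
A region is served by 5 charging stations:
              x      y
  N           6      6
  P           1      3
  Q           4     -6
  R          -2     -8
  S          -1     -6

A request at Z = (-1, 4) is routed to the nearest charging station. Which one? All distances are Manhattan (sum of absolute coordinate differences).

P

d(Z,N) = 7 + 2 = 9
d(Z,P) = 2 + 1 = 3
d(Z,Q) = 5 + 10 = 15
d(Z,R) = 1 + 12 = 13
d(Z,S) = 0 + 10 = 10
Minimum is at P.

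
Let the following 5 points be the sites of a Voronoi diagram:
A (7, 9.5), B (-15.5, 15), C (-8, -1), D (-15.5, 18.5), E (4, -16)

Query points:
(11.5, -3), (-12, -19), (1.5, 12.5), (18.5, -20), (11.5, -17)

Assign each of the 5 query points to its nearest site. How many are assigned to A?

2

(11.5, -3) — d² to each: A:176.5, B:1053, C:384.25, D:1191.25, E:225.25 → nearest is A
(-12, -19) — d² to each: A:1173.25, B:1168.25, C:340, D:1418.5, E:265 → nearest is E
(1.5, 12.5) — d² to each: A:39.25, B:295.25, C:272.5, D:325, E:818.5 → nearest is A
(18.5, -20) — d² to each: A:1002.5, B:2381, C:1063.25, D:2638.25, E:226.25 → nearest is E
(11.5, -17) — d² to each: A:722.5, B:1753, C:636.25, D:1989.25, E:57.25 → nearest is E
2 of the 5 points have A as nearest.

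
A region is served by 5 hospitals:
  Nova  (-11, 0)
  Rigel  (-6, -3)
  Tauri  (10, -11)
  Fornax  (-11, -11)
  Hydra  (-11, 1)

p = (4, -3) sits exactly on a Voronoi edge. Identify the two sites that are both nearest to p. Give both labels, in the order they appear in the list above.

Squared distances from p to each site:
d²(p, Nova) = (4−(-11))² + (-3−0)² = 225 + 9 = 234
d²(p, Rigel) = (4−(-6))² + (-3−(-3))² = 100 + 0 = 100
d²(p, Tauri) = (4−10)² + (-3−(-11))² = 36 + 64 = 100
d²(p, Fornax) = (4−(-11))² + (-3−(-11))² = 225 + 64 = 289
d²(p, Hydra) = (4−(-11))² + (-3−1)² = 225 + 16 = 241
p is equidistant from Rigel and Tauri (both at squared distance 100), and every other site is strictly farther — so p lies on the Rigel–Tauri Voronoi edge.

Rigel and Tauri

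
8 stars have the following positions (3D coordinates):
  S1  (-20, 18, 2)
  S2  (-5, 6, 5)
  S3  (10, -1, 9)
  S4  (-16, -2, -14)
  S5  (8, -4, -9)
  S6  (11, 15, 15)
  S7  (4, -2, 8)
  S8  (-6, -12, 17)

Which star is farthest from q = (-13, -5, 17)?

Compare squared distances (the ordering matches that of the actual distances):
|qS1|² = 49 + 529 + 225 = 803
|qS2|² = 64 + 121 + 144 = 329
|qS3|² = 529 + 16 + 64 = 609
|qS4|² = 9 + 9 + 961 = 979
|qS5|² = 441 + 1 + 676 = 1118
|qS6|² = 576 + 400 + 4 = 980
|qS7|² = 289 + 9 + 81 = 379
|qS8|² = 49 + 49 + 0 = 98
The largest is to S5.

S5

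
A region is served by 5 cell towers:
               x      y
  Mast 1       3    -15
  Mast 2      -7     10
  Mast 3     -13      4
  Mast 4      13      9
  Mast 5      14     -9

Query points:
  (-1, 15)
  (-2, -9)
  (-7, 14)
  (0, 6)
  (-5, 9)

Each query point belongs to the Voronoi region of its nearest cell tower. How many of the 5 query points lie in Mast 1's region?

1

(-1, 15) — d² to each: Mast 1:916, Mast 2:61, Mast 3:265, Mast 4:232, Mast 5:801 → nearest is Mast 2
(-2, -9) — d² to each: Mast 1:61, Mast 2:386, Mast 3:290, Mast 4:549, Mast 5:256 → nearest is Mast 1
(-7, 14) — d² to each: Mast 1:941, Mast 2:16, Mast 3:136, Mast 4:425, Mast 5:970 → nearest is Mast 2
(0, 6) — d² to each: Mast 1:450, Mast 2:65, Mast 3:173, Mast 4:178, Mast 5:421 → nearest is Mast 2
(-5, 9) — d² to each: Mast 1:640, Mast 2:5, Mast 3:89, Mast 4:324, Mast 5:685 → nearest is Mast 2
1 of the 5 points has Mast 1 as nearest.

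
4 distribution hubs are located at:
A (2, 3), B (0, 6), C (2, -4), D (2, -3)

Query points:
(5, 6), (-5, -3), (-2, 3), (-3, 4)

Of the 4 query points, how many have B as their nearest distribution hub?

2

(5, 6) — d² to each: A:18, B:25, C:109, D:90 → nearest is A
(-5, -3) — d² to each: A:85, B:106, C:50, D:49 → nearest is D
(-2, 3) — d² to each: A:16, B:13, C:65, D:52 → nearest is B
(-3, 4) — d² to each: A:26, B:13, C:89, D:74 → nearest is B
2 of the 4 points have B as nearest.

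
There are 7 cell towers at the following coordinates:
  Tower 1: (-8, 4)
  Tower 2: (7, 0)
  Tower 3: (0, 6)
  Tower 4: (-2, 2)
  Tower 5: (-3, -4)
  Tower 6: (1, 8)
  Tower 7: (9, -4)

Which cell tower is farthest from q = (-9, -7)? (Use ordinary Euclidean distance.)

Squared Euclidean distances:
d²(q, Tower 1) = (-9−(-8))² + (-7−4)² = 1 + 121 = 122
d²(q, Tower 2) = (-9−7)² + (-7−0)² = 256 + 49 = 305
d²(q, Tower 3) = (-9−0)² + (-7−6)² = 81 + 169 = 250
d²(q, Tower 4) = (-9−(-2))² + (-7−2)² = 49 + 81 = 130
d²(q, Tower 5) = (-9−(-3))² + (-7−(-4))² = 36 + 9 = 45
d²(q, Tower 6) = (-9−1)² + (-7−8)² = 100 + 225 = 325
d²(q, Tower 7) = (-9−9)² + (-7−(-4))² = 324 + 9 = 333
The largest is to Tower 7.

Tower 7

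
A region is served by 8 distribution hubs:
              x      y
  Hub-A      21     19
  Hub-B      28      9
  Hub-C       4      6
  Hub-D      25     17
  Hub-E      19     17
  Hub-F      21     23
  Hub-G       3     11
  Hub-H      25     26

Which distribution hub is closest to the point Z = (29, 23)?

Hub-H

Squared Euclidean distances:
d²(Z, Hub-A) = (29−21)² + (23−19)² = 64 + 16 = 80
d²(Z, Hub-B) = (29−28)² + (23−9)² = 1 + 196 = 197
d²(Z, Hub-C) = (29−4)² + (23−6)² = 625 + 289 = 914
d²(Z, Hub-D) = (29−25)² + (23−17)² = 16 + 36 = 52
d²(Z, Hub-E) = (29−19)² + (23−17)² = 100 + 36 = 136
d²(Z, Hub-F) = (29−21)² + (23−23)² = 64 + 0 = 64
d²(Z, Hub-G) = (29−3)² + (23−11)² = 676 + 144 = 820
d²(Z, Hub-H) = (29−25)² + (23−26)² = 16 + 9 = 25
Minimum is at Hub-H.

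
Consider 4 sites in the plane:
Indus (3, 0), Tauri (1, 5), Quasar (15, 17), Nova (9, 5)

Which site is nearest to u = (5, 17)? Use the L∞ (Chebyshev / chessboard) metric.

d(u, Indus) = max(2, 17) = 17
d(u, Tauri) = max(4, 12) = 12
d(u, Quasar) = max(10, 0) = 10
d(u, Nova) = max(4, 12) = 12
The smallest is to Quasar, so u lies in the Voronoi region of Quasar.

Quasar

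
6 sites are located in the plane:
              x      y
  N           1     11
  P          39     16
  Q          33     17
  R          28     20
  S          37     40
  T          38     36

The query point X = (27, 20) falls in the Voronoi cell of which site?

Since √ is increasing, it suffices to compare squared distances:
|XN|² = (27−1)² + (20−11)² = 676 + 81 = 757
|XP|² = (27−39)² + (20−16)² = 144 + 16 = 160
|XQ|² = (27−33)² + (20−17)² = 36 + 9 = 45
|XR|² = (27−28)² + (20−20)² = 1 + 0 = 1
|XS|² = (27−37)² + (20−40)² = 100 + 400 = 500
|XT|² = (27−38)² + (20−36)² = 121 + 256 = 377
R is nearest.

R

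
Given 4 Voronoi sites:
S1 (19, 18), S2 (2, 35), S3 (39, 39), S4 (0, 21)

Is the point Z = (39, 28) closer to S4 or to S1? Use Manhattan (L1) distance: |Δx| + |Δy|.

d(Z,S4) = |39−0| + |28−21| = 39 + 7 = 46
d(Z,S1) = |39−19| + |28−18| = 20 + 10 = 30
46 > 30, so S1 is closer.

S1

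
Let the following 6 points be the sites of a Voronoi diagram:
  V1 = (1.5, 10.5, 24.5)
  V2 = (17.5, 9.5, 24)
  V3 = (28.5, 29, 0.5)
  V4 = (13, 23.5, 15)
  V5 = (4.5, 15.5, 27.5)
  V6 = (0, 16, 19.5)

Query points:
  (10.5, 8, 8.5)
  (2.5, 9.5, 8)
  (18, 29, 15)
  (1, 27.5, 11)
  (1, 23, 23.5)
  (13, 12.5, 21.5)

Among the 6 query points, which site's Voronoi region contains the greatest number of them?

(10.5, 8, 8.5) — d² to each: V1:343.25, V2:291.5, V3:829, V4:288.75, V5:453.25, V6:295.25 → nearest is V4
(2.5, 9.5, 8) — d² to each: V1:274.25, V2:481, V3:1112.5, V4:355.25, V5:420.25, V6:180.75 → nearest is V6
(18, 29, 15) — d² to each: V1:704.75, V2:461.5, V3:320.5, V4:55.25, V5:520.75, V6:513.25 → nearest is V4
(1, 27.5, 11) — d² to each: V1:471.5, V2:765.25, V3:868.75, V4:176, V5:428.5, V6:205.5 → nearest is V4
(1, 23, 23.5) — d² to each: V1:157.5, V2:454.75, V3:1321.25, V4:216.5, V5:84.5, V6:66 → nearest is V6
(13, 12.5, 21.5) — d² to each: V1:145.25, V2:35.5, V3:953.5, V4:163.25, V5:117.25, V6:185.25 → nearest is V2
Tally — V2:1, V4:3, V6:2. V4 captures the most (3).

V4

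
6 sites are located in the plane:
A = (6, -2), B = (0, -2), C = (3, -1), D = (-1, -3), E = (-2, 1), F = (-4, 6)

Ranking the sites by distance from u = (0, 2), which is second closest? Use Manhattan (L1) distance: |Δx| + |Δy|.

d(u,A) = |0−6| + |2−(-2)| = 6 + 4 = 10
d(u,B) = |0−0| + |2−(-2)| = 0 + 4 = 4
d(u,C) = |0−3| + |2−(-1)| = 3 + 3 = 6
d(u,D) = |0−(-1)| + |2−(-3)| = 1 + 5 = 6
d(u,E) = |0−(-2)| + |2−1| = 2 + 1 = 3
d(u,F) = |0−(-4)| + |2−6| = 4 + 4 = 8
Sorted ascending: E, B, C, … — the second-nearest is B.

B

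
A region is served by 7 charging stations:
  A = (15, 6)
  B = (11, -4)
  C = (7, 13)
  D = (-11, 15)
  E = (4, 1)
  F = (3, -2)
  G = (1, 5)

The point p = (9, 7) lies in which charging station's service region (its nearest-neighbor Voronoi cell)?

A

Since √ is increasing, it suffices to compare squared distances:
|pA|² = (9−15)² + (7−6)² = 36 + 1 = 37
|pB|² = (9−11)² + (7−(-4))² = 4 + 121 = 125
|pC|² = (9−7)² + (7−13)² = 4 + 36 = 40
|pD|² = (9−(-11))² + (7−15)² = 400 + 64 = 464
|pE|² = (9−4)² + (7−1)² = 25 + 36 = 61
|pF|² = (9−3)² + (7−(-2))² = 36 + 81 = 117
|pG|² = (9−1)² + (7−5)² = 64 + 4 = 68
A is nearest.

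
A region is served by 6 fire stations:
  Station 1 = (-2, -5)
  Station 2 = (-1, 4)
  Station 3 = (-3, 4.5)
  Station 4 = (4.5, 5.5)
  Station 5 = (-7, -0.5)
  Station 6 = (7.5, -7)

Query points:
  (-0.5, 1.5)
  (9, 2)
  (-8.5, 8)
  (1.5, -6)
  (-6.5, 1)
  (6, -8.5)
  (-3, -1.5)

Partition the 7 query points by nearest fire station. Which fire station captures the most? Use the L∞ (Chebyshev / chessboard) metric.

(-0.5, 1.5) — d to each: Station 1:6.5, Station 2:2.5, Station 3:3, Station 4:5, Station 5:6.5, Station 6:8.5 → nearest is Station 2
(9, 2) — d to each: Station 1:11, Station 2:10, Station 3:12, Station 4:4.5, Station 5:16, Station 6:9 → nearest is Station 4
(-8.5, 8) — d to each: Station 1:13, Station 2:7.5, Station 3:5.5, Station 4:13, Station 5:8.5, Station 6:16 → nearest is Station 3
(1.5, -6) — d to each: Station 1:3.5, Station 2:10, Station 3:10.5, Station 4:11.5, Station 5:8.5, Station 6:6 → nearest is Station 1
(-6.5, 1) — d to each: Station 1:6, Station 2:5.5, Station 3:3.5, Station 4:11, Station 5:1.5, Station 6:14 → nearest is Station 5
(6, -8.5) — d to each: Station 1:8, Station 2:12.5, Station 3:13, Station 4:14, Station 5:13, Station 6:1.5 → nearest is Station 6
(-3, -1.5) — d to each: Station 1:3.5, Station 2:5.5, Station 3:6, Station 4:7.5, Station 5:4, Station 6:10.5 → nearest is Station 1
Tally — Station 1:2, Station 2:1, Station 3:1, Station 4:1, Station 5:1, Station 6:1. Station 1 captures the most (2).

Station 1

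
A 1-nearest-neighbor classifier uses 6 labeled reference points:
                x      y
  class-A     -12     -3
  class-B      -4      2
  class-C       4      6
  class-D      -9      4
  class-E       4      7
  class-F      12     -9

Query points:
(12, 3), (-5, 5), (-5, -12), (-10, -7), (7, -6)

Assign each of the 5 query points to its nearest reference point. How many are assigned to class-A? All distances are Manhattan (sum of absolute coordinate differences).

(12, 3) — d to each: class-A:30, class-B:17, class-C:11, class-D:22, class-E:12, class-F:12 → nearest is class-C
(-5, 5) — d to each: class-A:15, class-B:4, class-C:10, class-D:5, class-E:11, class-F:31 → nearest is class-B
(-5, -12) — d to each: class-A:16, class-B:15, class-C:27, class-D:20, class-E:28, class-F:20 → nearest is class-B
(-10, -7) — d to each: class-A:6, class-B:15, class-C:27, class-D:12, class-E:28, class-F:24 → nearest is class-A
(7, -6) — d to each: class-A:22, class-B:19, class-C:15, class-D:26, class-E:16, class-F:8 → nearest is class-F
1 of the 5 points has class-A as nearest.

1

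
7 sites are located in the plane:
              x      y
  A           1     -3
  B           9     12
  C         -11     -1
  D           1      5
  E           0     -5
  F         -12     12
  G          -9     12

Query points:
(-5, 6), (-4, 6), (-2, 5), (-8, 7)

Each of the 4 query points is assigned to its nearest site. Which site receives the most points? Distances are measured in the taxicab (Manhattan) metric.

D

(-5, 6) — d to each: A:15, B:20, C:13, D:7, E:16, F:13, G:10 → nearest is D
(-4, 6) — d to each: A:14, B:19, C:14, D:6, E:15, F:14, G:11 → nearest is D
(-2, 5) — d to each: A:11, B:18, C:15, D:3, E:12, F:17, G:14 → nearest is D
(-8, 7) — d to each: A:19, B:22, C:11, D:11, E:20, F:9, G:6 → nearest is G
Tally — D:3, G:1. D captures the most (3).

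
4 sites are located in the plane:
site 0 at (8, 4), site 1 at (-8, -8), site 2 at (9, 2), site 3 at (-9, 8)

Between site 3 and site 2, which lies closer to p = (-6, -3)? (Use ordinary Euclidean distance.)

Compare squared distances:
d²(p, site 3) = (-6−(-9))² + (-3−8)² = 9 + 121 = 130
d²(p, site 2) = (-6−9)² + (-3−2)² = 225 + 25 = 250
130 < 250, so site 3 is closer.

site 3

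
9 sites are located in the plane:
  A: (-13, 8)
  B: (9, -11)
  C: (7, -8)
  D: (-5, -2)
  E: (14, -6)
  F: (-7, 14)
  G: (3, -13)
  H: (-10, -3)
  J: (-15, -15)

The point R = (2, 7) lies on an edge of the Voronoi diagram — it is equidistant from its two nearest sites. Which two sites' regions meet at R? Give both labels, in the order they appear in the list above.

D and F

Squared distances from R to each site:
|RA|² = 225 + 1 = 226
|RB|² = 49 + 324 = 373
|RC|² = 25 + 225 = 250
|RD|² = 49 + 81 = 130
|RE|² = 144 + 169 = 313
|RF|² = 81 + 49 = 130
|RG|² = 1 + 400 = 401
|RH|² = 144 + 100 = 244
|RJ|² = 289 + 484 = 773
R is equidistant from D and F (both at squared distance 130), and every other site is strictly farther — so R lies on the D–F Voronoi edge.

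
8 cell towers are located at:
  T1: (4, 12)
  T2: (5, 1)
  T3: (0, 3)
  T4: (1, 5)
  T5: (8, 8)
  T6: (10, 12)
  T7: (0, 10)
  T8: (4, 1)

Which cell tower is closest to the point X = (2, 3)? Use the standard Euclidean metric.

Since √ is increasing, it suffices to compare squared distances:
|XT1|² = (2−4)² + (3−12)² = 4 + 81 = 85
|XT2|² = (2−5)² + (3−1)² = 9 + 4 = 13
|XT3|² = (2−0)² + (3−3)² = 4 + 0 = 4
|XT4|² = (2−1)² + (3−5)² = 1 + 4 = 5
|XT5|² = (2−8)² + (3−8)² = 36 + 25 = 61
|XT6|² = (2−10)² + (3−12)² = 64 + 81 = 145
|XT7|² = (2−0)² + (3−10)² = 4 + 49 = 53
|XT8|² = (2−4)² + (3−1)² = 4 + 4 = 8
T3 is nearest.

T3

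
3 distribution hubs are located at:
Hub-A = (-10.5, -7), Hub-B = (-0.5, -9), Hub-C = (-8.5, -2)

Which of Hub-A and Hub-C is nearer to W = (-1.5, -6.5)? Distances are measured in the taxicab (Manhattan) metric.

d(W, Hub-A) = |-1.5−(-10.5)| + |-6.5−(-7)| = 9 + 0.5 = 9.5
d(W, Hub-C) = |-1.5−(-8.5)| + |-6.5−(-2)| = 7 + 4.5 = 11.5
9.5 < 11.5, so Hub-A is closer.

Hub-A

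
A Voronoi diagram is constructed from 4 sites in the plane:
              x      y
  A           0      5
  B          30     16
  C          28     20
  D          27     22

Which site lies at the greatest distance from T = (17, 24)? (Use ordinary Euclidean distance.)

Compare squared distances (the ordering matches that of the actual distances):
|TA|² = (17−0)² + (24−5)² = 289 + 361 = 650
|TB|² = (17−30)² + (24−16)² = 169 + 64 = 233
|TC|² = (17−28)² + (24−20)² = 121 + 16 = 137
|TD|² = (17−27)² + (24−22)² = 100 + 4 = 104
The largest is to A.

A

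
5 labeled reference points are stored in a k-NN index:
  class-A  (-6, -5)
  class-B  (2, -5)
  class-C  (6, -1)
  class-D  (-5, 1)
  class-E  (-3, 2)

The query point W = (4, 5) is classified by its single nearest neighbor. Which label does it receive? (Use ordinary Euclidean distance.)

Since √ is increasing, it suffices to compare squared distances:
d²(W, class-A) = (4−(-6))² + (5−(-5))² = 100 + 100 = 200
d²(W, class-B) = (4−2)² + (5−(-5))² = 4 + 100 = 104
d²(W, class-C) = (4−6)² + (5−(-1))² = 4 + 36 = 40
d²(W, class-D) = (4−(-5))² + (5−1)² = 81 + 16 = 97
d²(W, class-E) = (4−(-3))² + (5−2)² = 49 + 9 = 58
Minimum is at class-C.

class-C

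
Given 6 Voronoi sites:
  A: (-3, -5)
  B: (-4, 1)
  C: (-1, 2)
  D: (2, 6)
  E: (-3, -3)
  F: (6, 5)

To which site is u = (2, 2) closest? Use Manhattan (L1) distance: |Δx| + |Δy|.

C

d(u,A) = 5 + 7 = 12
d(u,B) = 6 + 1 = 7
d(u,C) = 3 + 0 = 3
d(u,D) = 0 + 4 = 4
d(u,E) = 5 + 5 = 10
d(u,F) = 4 + 3 = 7
C is nearest.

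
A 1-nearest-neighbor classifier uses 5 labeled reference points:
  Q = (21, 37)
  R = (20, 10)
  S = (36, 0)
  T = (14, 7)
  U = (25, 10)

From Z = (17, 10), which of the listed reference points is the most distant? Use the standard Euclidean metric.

Q

Squared Euclidean distances:
|ZQ|² = (17−21)² + (10−37)² = 16 + 729 = 745
|ZR|² = (17−20)² + (10−10)² = 9 + 0 = 9
|ZS|² = (17−36)² + (10−0)² = 361 + 100 = 461
|ZT|² = (17−14)² + (10−7)² = 9 + 9 = 18
|ZU|² = (17−25)² + (10−10)² = 64 + 0 = 64
The largest is to Q.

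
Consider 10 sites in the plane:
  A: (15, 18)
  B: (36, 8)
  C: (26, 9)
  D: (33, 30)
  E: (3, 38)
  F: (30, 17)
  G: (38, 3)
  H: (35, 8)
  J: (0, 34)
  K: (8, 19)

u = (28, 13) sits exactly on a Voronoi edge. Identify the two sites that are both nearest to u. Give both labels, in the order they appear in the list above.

Squared distances from u to each site:
|uA|² = 169 + 25 = 194
|uB|² = 64 + 25 = 89
|uC|² = 4 + 16 = 20
|uD|² = 25 + 289 = 314
|uE|² = 625 + 625 = 1250
|uF|² = 4 + 16 = 20
|uG|² = 100 + 100 = 200
|uH|² = 49 + 25 = 74
|uJ|² = 784 + 441 = 1225
|uK|² = 400 + 36 = 436
u is equidistant from C and F (both at squared distance 20), and every other site is strictly farther — so u lies on the C–F Voronoi edge.

C and F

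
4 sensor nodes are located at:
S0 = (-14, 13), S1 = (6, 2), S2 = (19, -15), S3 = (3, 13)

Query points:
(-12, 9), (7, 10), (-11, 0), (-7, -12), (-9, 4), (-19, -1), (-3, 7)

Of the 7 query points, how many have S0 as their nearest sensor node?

4

(-12, 9) — d² to each: S0:20, S1:373, S2:1537, S3:241 → nearest is S0
(7, 10) — d² to each: S0:450, S1:65, S2:769, S3:25 → nearest is S3
(-11, 0) — d² to each: S0:178, S1:293, S2:1125, S3:365 → nearest is S0
(-7, -12) — d² to each: S0:674, S1:365, S2:685, S3:725 → nearest is S1
(-9, 4) — d² to each: S0:106, S1:229, S2:1145, S3:225 → nearest is S0
(-19, -1) — d² to each: S0:221, S1:634, S2:1640, S3:680 → nearest is S0
(-3, 7) — d² to each: S0:157, S1:106, S2:968, S3:72 → nearest is S3
4 of the 7 points have S0 as nearest.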